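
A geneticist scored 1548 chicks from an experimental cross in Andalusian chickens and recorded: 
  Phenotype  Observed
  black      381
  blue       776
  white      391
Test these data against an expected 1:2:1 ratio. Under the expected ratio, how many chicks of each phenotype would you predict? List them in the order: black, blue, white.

387, 774, 387

The 1:2:1 ratio has 4 parts, so with N = 1548 the expected counts are:
  black: 1548 × 1/4 = 387
  blue: 1548 × 2/4 = 774
  white: 1548 × 1/4 = 387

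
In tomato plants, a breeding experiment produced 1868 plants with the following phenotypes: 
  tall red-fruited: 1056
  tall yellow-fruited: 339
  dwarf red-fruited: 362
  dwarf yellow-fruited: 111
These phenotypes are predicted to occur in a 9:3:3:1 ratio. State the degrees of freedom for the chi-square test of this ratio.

A goodness-of-fit test with 4 phenotype classes has df = 4 − 1 = 3.

3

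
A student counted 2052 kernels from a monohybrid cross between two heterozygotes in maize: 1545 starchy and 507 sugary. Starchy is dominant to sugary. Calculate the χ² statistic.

0.094

For a monohybrid cross between heterozygotes with complete dominance, the expected phenotypic ratio is 3:1.
Expected counts for N = 2052 under a 3:1 ratio (total parts = 4):
  starchy: 2052 × 3/4 = 1539
  sugary: 2052 × 1/4 = 513
χ² = Σ (O − E)² / E
  starchy: (1545 − 1539)² / 1539 = 0.0234
  sugary: (507 − 513)² / 513 = 0.0702
χ² = 0.0234 + 0.0702 = 0.0936 ≈ 0.094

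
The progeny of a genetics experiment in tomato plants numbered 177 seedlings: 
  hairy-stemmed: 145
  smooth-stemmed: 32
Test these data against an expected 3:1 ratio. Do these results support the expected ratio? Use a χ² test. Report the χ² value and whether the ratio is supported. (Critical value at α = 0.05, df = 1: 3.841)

Expected counts for N = 177 under a 3:1 ratio (total parts = 4):
  hairy-stemmed: 177 × 3/4 = 132.75
  smooth-stemmed: 177 × 1/4 = 44.25
χ² = Σ (O − E)² / E
  hairy-stemmed: (145 − 132.75)² / 132.75 = 1.1304
  smooth-stemmed: (32 − 44.25)² / 44.25 = 3.3912
χ² = 1.1304 + 3.3912 = 4.5216 ≈ 4.522
Degrees of freedom = 2 − 1 = 1; critical value at α = 0.05 is 3.841.
Since 4.522 > 3.841, we reject the null hypothesis — the data do not fit the 3:1 ratio.

4.522; not consistent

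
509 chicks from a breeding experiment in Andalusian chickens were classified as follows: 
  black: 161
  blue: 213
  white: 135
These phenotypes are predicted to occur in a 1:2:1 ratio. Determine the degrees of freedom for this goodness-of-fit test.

2

A goodness-of-fit test with 3 phenotype classes has df = 3 − 1 = 2.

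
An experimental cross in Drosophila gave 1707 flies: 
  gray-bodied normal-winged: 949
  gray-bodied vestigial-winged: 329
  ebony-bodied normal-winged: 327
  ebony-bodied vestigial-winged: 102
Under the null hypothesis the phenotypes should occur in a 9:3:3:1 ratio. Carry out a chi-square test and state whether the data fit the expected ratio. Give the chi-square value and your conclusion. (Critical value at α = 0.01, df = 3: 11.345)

Under the 9:3:3:1 hypothesis (Σ ratio = 16, N = 1707):
  gray-bodied normal-winged: 1707 × 9/16 = 960.1875
  gray-bodied vestigial-winged: 1707 × 3/16 = 320.0625
  ebony-bodied normal-winged: 1707 × 3/16 = 320.0625
  ebony-bodied vestigial-winged: 1707 × 1/16 = 106.6875
χ² = Σ (O − E)² / E
  gray-bodied normal-winged: (949 − 960.1875)² / 960.1875 = 0.1303
  gray-bodied vestigial-winged: (329 − 320.0625)² / 320.0625 = 0.2496
  ebony-bodied normal-winged: (327 − 320.0625)² / 320.0625 = 0.1504
  ebony-bodied vestigial-winged: (102 − 106.6875)² / 106.6875 = 0.2060
χ² = 0.1303 + 0.2496 + 0.1504 + 0.2060 = 0.7363 ≈ 0.736
Degrees of freedom = 4 − 1 = 3; critical value at α = 0.01 is 11.345.
Since 0.736 < 11.345, we fail to reject the null hypothesis — the data are consistent with the 9:3:3:1 ratio.

0.736; consistent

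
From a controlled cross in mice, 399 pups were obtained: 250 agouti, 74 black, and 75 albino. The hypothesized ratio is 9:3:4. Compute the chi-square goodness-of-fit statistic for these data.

Expected counts for N = 399 under a 9:3:4 ratio (total parts = 16):
  agouti: 399 × 9/16 = 224.4375
  black: 399 × 3/16 = 74.8125
  albino: 399 × 4/16 = 99.75
χ² = Σ (O − E)² / E
  agouti: (250 − 224.4375)² / 224.4375 = 2.9115
  black: (74 − 74.8125)² / 74.8125 = 0.0088
  albino: (75 − 99.75)² / 99.75 = 6.1410
χ² = 2.9115 + 0.0088 + 6.1410 = 9.0613 ≈ 9.061

9.061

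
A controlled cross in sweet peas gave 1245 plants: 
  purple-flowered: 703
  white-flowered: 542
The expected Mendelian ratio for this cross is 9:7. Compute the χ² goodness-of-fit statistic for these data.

0.024

Expected counts for N = 1245 under a 9:7 ratio (total parts = 16):
  purple-flowered: 1245 × 9/16 = 700.3125
  white-flowered: 1245 × 7/16 = 544.6875
χ² = Σ (O − E)² / E
  purple-flowered: (703 − 700.3125)² / 700.3125 = 0.0103
  white-flowered: (542 − 544.6875)² / 544.6875 = 0.0133
χ² = 0.0103 + 0.0133 = 0.0236 ≈ 0.024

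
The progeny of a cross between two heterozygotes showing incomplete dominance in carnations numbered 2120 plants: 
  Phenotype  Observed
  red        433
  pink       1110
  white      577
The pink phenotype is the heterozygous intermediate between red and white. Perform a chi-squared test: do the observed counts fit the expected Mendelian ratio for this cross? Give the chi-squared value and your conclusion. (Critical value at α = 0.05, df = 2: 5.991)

With incomplete dominance, a heterozygote × heterozygote cross gives a 1:2:1 phenotypic ratio.
Total ratio parts = 4. Expected numbers out of 2120:
  red: 2120 × 1/4 = 530
  pink: 2120 × 2/4 = 1060
  white: 2120 × 1/4 = 530
χ² = Σ (O − E)² / E
  red: (433 − 530)² / 530 = 17.7528
  pink: (1110 − 1060)² / 1060 = 2.3585
  white: (577 − 530)² / 530 = 4.1679
χ² = 17.7528 + 2.3585 + 4.1679 = 24.2792 ≈ 24.279
Degrees of freedom = 3 − 1 = 2; critical value at α = 0.05 is 5.991.
Since 24.279 > 5.991, we reject the null hypothesis — the data do not fit the 1:2:1 ratio.

24.279; not consistent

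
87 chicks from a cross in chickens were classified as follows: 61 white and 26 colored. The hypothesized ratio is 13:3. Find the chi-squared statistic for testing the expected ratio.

7.081

Total ratio parts = 16. Expected numbers out of 87:
  white: 87 × 13/16 = 70.6875
  colored: 87 × 3/16 = 16.3125
χ² = Σ (O − E)² / E
  white: (61 − 70.6875)² / 70.6875 = 1.3276
  colored: (26 − 16.3125)² / 16.3125 = 5.7531
χ² = 1.3276 + 5.7531 = 7.0807 ≈ 7.081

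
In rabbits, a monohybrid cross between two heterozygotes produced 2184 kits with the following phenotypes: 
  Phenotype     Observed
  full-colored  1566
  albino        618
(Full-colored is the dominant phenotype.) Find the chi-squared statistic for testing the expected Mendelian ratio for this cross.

12.659

For a monohybrid cross between heterozygotes with complete dominance, the expected phenotypic ratio is 3:1.
Total ratio parts = 4. Expected numbers out of 2184:
  full-colored: 2184 × 3/4 = 1638
  albino: 2184 × 1/4 = 546
χ² = Σ (O − E)² / E
  full-colored: (1566 − 1638)² / 1638 = 3.1648
  albino: (618 − 546)² / 546 = 9.4945
χ² = 3.1648 + 9.4945 = 12.6593 ≈ 12.659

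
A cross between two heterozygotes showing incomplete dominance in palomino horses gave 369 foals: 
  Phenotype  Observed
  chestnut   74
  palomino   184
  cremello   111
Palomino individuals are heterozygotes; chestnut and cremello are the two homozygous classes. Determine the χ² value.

With incomplete dominance, a heterozygote × heterozygote cross gives a 1:2:1 phenotypic ratio.
Expected counts for N = 369 under a 1:2:1 ratio (total parts = 4):
  chestnut: 369 × 1/4 = 92.25
  palomino: 369 × 2/4 = 184.5
  cremello: 369 × 1/4 = 92.25
χ² = Σ (O − E)² / E
  chestnut: (74 − 92.25)² / 92.25 = 3.6104
  palomino: (184 − 184.5)² / 184.5 = 0.0014
  cremello: (111 − 92.25)² / 92.25 = 3.8110
χ² = 3.6104 + 0.0014 + 3.8110 = 7.4228 ≈ 7.423

7.423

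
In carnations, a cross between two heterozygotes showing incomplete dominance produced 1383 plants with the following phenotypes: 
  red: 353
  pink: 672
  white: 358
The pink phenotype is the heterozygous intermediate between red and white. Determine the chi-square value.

With incomplete dominance, a heterozygote × heterozygote cross gives a 1:2:1 phenotypic ratio.
Under the 1:2:1 hypothesis (Σ ratio = 4, N = 1383):
  red: 1383 × 1/4 = 345.75
  pink: 1383 × 2/4 = 691.5
  white: 1383 × 1/4 = 345.75
χ² = Σ (O − E)² / E
  red: (353 − 345.75)² / 345.75 = 0.1520
  pink: (672 − 691.5)² / 691.5 = 0.5499
  white: (358 − 345.75)² / 345.75 = 0.4340
χ² = 0.1520 + 0.5499 + 0.4340 = 1.1359 ≈ 1.136

1.136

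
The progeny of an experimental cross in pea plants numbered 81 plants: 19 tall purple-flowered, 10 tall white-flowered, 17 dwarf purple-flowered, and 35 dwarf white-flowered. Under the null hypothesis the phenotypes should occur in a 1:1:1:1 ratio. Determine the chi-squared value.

16.531

Total ratio parts = 4. Expected numbers out of 81:
  tall purple-flowered: 81 × 1/4 = 20.25
  tall white-flowered: 81 × 1/4 = 20.25
  dwarf purple-flowered: 81 × 1/4 = 20.25
  dwarf white-flowered: 81 × 1/4 = 20.25
χ² = Σ (O − E)² / E
  tall purple-flowered: (19 − 20.25)² / 20.25 = 0.0772
  tall white-flowered: (10 − 20.25)² / 20.25 = 5.1883
  dwarf purple-flowered: (17 − 20.25)² / 20.25 = 0.5216
  dwarf white-flowered: (35 − 20.25)² / 20.25 = 10.7438
χ² = 0.0772 + 5.1883 + 0.5216 + 10.7438 = 16.5309 ≈ 16.531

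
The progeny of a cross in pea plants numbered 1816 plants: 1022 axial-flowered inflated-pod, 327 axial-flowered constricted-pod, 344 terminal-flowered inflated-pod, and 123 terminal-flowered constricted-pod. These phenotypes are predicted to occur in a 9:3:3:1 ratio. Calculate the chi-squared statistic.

1.367

Expected counts for N = 1816 under a 9:3:3:1 ratio (total parts = 16):
  axial-flowered inflated-pod: 1816 × 9/16 = 1021.5
  axial-flowered constricted-pod: 1816 × 3/16 = 340.5
  terminal-flowered inflated-pod: 1816 × 3/16 = 340.5
  terminal-flowered constricted-pod: 1816 × 1/16 = 113.5
χ² = Σ (O − E)² / E
  axial-flowered inflated-pod: (1022 − 1021.5)² / 1021.5 = 0.0002
  axial-flowered constricted-pod: (327 − 340.5)² / 340.5 = 0.5352
  terminal-flowered inflated-pod: (344 − 340.5)² / 340.5 = 0.0360
  terminal-flowered constricted-pod: (123 − 113.5)² / 113.5 = 0.7952
χ² = 0.0002 + 0.5352 + 0.0360 + 0.7952 = 1.3666 ≈ 1.367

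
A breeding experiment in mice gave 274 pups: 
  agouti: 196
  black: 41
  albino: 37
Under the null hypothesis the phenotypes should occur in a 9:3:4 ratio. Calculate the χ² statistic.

Total ratio parts = 16. Expected numbers out of 274:
  agouti: 274 × 9/16 = 154.125
  black: 274 × 3/16 = 51.375
  albino: 274 × 4/16 = 68.5
χ² = Σ (O − E)² / E
  agouti: (196 − 154.125)² / 154.125 = 11.3772
  black: (41 − 51.375)² / 51.375 = 2.0952
  albino: (37 − 68.5)² / 68.5 = 14.4854
χ² = 11.3772 + 2.0952 + 14.4854 = 27.9578 ≈ 27.958

27.958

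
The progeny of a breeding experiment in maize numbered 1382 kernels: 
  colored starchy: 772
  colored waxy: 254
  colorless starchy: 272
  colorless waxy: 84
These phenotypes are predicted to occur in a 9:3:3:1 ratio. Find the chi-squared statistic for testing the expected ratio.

0.844

Under the 9:3:3:1 hypothesis (Σ ratio = 16, N = 1382):
  colored starchy: 1382 × 9/16 = 777.375
  colored waxy: 1382 × 3/16 = 259.125
  colorless starchy: 1382 × 3/16 = 259.125
  colorless waxy: 1382 × 1/16 = 86.375
χ² = Σ (O − E)² / E
  colored starchy: (772 − 777.375)² / 777.375 = 0.0372
  colored waxy: (254 − 259.125)² / 259.125 = 0.1014
  colorless starchy: (272 − 259.125)² / 259.125 = 0.6397
  colorless waxy: (84 − 86.375)² / 86.375 = 0.0653
χ² = 0.0372 + 0.1014 + 0.6397 + 0.0653 = 0.8436 ≈ 0.844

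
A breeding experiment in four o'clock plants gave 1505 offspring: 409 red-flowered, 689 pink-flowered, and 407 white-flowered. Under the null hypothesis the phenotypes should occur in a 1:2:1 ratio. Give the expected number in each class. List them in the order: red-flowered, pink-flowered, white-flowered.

376.25, 752.5, 376.25

The 1:2:1 ratio has 4 parts, so with N = 1505 the expected counts are:
  red-flowered: 1505 × 1/4 = 376.25
  pink-flowered: 1505 × 2/4 = 752.5
  white-flowered: 1505 × 1/4 = 376.25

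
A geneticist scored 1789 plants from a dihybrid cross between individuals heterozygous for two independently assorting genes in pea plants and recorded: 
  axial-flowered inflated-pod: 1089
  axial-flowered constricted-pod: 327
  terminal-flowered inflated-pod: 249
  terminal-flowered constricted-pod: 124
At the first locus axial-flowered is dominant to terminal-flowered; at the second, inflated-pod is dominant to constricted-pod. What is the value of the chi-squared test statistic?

A dihybrid F₂ with independent assortment and complete dominance at both loci gives a 9:3:3:1 phenotypic ratio.
Under the 9:3:3:1 hypothesis (Σ ratio = 16, N = 1789):
  axial-flowered inflated-pod: 1789 × 9/16 = 1006.3125
  axial-flowered constricted-pod: 1789 × 3/16 = 335.4375
  terminal-flowered inflated-pod: 1789 × 3/16 = 335.4375
  terminal-flowered constricted-pod: 1789 × 1/16 = 111.8125
χ² = Σ (O − E)² / E
  axial-flowered inflated-pod: (1089 − 1006.3125)² / 1006.3125 = 6.7943
  axial-flowered constricted-pod: (327 − 335.4375)² / 335.4375 = 0.2122
  terminal-flowered inflated-pod: (249 − 335.4375)² / 335.4375 = 22.2737
  terminal-flowered constricted-pod: (124 − 111.8125)² / 111.8125 = 1.3284
χ² = 6.7943 + 0.2122 + 22.2737 + 1.3284 = 30.6086 ≈ 30.609

30.609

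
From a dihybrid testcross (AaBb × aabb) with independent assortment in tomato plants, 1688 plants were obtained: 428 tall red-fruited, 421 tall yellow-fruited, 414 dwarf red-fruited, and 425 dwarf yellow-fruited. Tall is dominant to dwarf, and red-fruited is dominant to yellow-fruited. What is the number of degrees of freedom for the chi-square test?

A dihybrid testcross with independent assortment gives a 1:1:1:1 ratio.
A goodness-of-fit test with 4 phenotype classes has df = 4 − 1 = 3.

3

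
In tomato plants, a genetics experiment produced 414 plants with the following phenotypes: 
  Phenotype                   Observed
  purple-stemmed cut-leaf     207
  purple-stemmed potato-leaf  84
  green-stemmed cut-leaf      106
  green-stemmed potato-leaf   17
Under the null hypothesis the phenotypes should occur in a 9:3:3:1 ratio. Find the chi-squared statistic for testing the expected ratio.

16.815

Expected counts for N = 414 under a 9:3:3:1 ratio (total parts = 16):
  purple-stemmed cut-leaf: 414 × 9/16 = 232.875
  purple-stemmed potato-leaf: 414 × 3/16 = 77.625
  green-stemmed cut-leaf: 414 × 3/16 = 77.625
  green-stemmed potato-leaf: 414 × 1/16 = 25.875
χ² = Σ (O − E)² / E
  purple-stemmed cut-leaf: (207 − 232.875)² / 232.875 = 2.8750
  purple-stemmed potato-leaf: (84 − 77.625)² / 77.625 = 0.5236
  green-stemmed cut-leaf: (106 − 77.625)² / 77.625 = 10.3722
  green-stemmed potato-leaf: (17 − 25.875)² / 25.875 = 3.0441
χ² = 2.8750 + 0.5236 + 10.3722 + 3.0441 = 16.8149 ≈ 16.815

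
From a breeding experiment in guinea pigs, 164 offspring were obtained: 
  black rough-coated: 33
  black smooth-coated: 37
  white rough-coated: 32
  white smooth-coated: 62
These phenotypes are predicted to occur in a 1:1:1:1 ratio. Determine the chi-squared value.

Under the 1:1:1:1 hypothesis (Σ ratio = 4, N = 164):
  black rough-coated: 164 × 1/4 = 41
  black smooth-coated: 164 × 1/4 = 41
  white rough-coated: 164 × 1/4 = 41
  white smooth-coated: 164 × 1/4 = 41
χ² = Σ (O − E)² / E
  black rough-coated: (33 − 41)² / 41 = 1.5610
  black smooth-coated: (37 − 41)² / 41 = 0.3902
  white rough-coated: (32 − 41)² / 41 = 1.9756
  white smooth-coated: (62 − 41)² / 41 = 10.7561
χ² = 1.5610 + 0.3902 + 1.9756 + 10.7561 = 14.6829 ≈ 14.683

14.683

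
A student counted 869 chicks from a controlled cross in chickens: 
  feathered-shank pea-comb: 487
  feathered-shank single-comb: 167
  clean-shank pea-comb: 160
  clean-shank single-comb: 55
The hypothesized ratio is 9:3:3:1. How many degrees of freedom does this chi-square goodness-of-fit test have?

A goodness-of-fit test with 4 phenotype classes has df = 4 − 1 = 3.

3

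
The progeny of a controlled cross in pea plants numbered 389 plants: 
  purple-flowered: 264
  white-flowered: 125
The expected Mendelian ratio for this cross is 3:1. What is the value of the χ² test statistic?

10.558

The 3:1 ratio has 4 parts, so with N = 389 the expected counts are:
  purple-flowered: 389 × 3/4 = 291.75
  white-flowered: 389 × 1/4 = 97.25
χ² = Σ (O − E)² / E
  purple-flowered: (264 − 291.75)² / 291.75 = 2.6395
  white-flowered: (125 − 97.25)² / 97.25 = 7.9184
χ² = 2.6395 + 7.9184 = 10.5579 ≈ 10.558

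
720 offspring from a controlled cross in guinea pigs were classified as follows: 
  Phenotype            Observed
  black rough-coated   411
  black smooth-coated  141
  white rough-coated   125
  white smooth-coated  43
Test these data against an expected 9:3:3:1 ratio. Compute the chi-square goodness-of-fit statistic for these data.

Total ratio parts = 16. Expected numbers out of 720:
  black rough-coated: 720 × 9/16 = 405
  black smooth-coated: 720 × 3/16 = 135
  white rough-coated: 720 × 3/16 = 135
  white smooth-coated: 720 × 1/16 = 45
χ² = Σ (O − E)² / E
  black rough-coated: (411 − 405)² / 405 = 0.0889
  black smooth-coated: (141 − 135)² / 135 = 0.2667
  white rough-coated: (125 − 135)² / 135 = 0.7407
  white smooth-coated: (43 − 45)² / 45 = 0.0889
χ² = 0.0889 + 0.2667 + 0.7407 + 0.0889 = 1.1852 ≈ 1.185

1.185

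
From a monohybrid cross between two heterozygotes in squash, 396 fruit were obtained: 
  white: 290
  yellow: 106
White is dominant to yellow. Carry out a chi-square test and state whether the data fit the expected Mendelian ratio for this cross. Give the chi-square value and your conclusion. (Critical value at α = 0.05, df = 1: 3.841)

For a monohybrid cross between heterozygotes with complete dominance, the expected phenotypic ratio is 3:1.
Total ratio parts = 4. Expected numbers out of 396:
  white: 396 × 3/4 = 297
  yellow: 396 × 1/4 = 99
χ² = Σ (O − E)² / E
  white: (290 − 297)² / 297 = 0.1650
  yellow: (106 − 99)² / 99 = 0.4949
χ² = 0.1650 + 0.4949 = 0.6599 ≈ 0.660
Degrees of freedom = 2 − 1 = 1; critical value at α = 0.05 is 3.841.
Since 0.660 < 3.841, we fail to reject the null hypothesis — the data are consistent with the 3:1 ratio.

0.660; consistent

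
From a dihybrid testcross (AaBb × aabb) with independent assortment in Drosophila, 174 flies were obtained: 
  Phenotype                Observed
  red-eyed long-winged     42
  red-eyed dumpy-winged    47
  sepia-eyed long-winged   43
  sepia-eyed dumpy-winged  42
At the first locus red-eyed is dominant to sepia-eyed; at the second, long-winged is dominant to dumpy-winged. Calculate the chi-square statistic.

0.391

A dihybrid testcross with independent assortment gives a 1:1:1:1 ratio.
The 1:1:1:1 ratio has 4 parts, so with N = 174 the expected counts are:
  red-eyed long-winged: 174 × 1/4 = 43.5
  red-eyed dumpy-winged: 174 × 1/4 = 43.5
  sepia-eyed long-winged: 174 × 1/4 = 43.5
  sepia-eyed dumpy-winged: 174 × 1/4 = 43.5
χ² = Σ (O − E)² / E
  red-eyed long-winged: (42 − 43.5)² / 43.5 = 0.0517
  red-eyed dumpy-winged: (47 − 43.5)² / 43.5 = 0.2816
  sepia-eyed long-winged: (43 − 43.5)² / 43.5 = 0.0057
  sepia-eyed dumpy-winged: (42 − 43.5)² / 43.5 = 0.0517
χ² = 0.0517 + 0.2816 + 0.0057 + 0.0517 = 0.3907 ≈ 0.391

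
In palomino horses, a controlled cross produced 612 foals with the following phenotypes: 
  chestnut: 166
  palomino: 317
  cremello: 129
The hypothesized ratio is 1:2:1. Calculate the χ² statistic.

5.265

Total ratio parts = 4. Expected numbers out of 612:
  chestnut: 612 × 1/4 = 153
  palomino: 612 × 2/4 = 306
  cremello: 612 × 1/4 = 153
χ² = Σ (O − E)² / E
  chestnut: (166 − 153)² / 153 = 1.1046
  palomino: (317 − 306)² / 306 = 0.3954
  cremello: (129 − 153)² / 153 = 3.7647
χ² = 1.1046 + 0.3954 + 3.7647 = 5.2647 ≈ 5.265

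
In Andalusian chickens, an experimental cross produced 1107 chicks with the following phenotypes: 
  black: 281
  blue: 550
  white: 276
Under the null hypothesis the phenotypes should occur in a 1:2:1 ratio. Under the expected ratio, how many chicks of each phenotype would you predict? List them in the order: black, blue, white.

276.75, 553.5, 276.75

Under the 1:2:1 hypothesis (Σ ratio = 4, N = 1107):
  black: 1107 × 1/4 = 276.75
  blue: 1107 × 2/4 = 553.5
  white: 1107 × 1/4 = 276.75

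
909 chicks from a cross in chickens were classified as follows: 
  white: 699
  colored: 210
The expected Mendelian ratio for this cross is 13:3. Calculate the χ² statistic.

11.303

Total ratio parts = 16. Expected numbers out of 909:
  white: 909 × 13/16 = 738.5625
  colored: 909 × 3/16 = 170.4375
χ² = Σ (O − E)² / E
  white: (699 − 738.5625)² / 738.5625 = 2.1192
  colored: (210 − 170.4375)² / 170.4375 = 9.1834
χ² = 2.1192 + 9.1834 = 11.3026 ≈ 11.303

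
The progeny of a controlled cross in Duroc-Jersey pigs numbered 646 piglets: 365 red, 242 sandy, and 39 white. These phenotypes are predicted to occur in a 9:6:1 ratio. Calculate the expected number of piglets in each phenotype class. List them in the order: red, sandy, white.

363.375, 242.25, 40.375

Expected counts for N = 646 under a 9:6:1 ratio (total parts = 16):
  red: 646 × 9/16 = 363.375
  sandy: 646 × 6/16 = 242.25
  white: 646 × 1/16 = 40.375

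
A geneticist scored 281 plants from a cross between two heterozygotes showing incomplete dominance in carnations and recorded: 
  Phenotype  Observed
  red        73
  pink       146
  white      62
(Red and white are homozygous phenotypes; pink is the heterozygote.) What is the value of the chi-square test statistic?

With incomplete dominance, a heterozygote × heterozygote cross gives a 1:2:1 phenotypic ratio.
Expected counts for N = 281 under a 1:2:1 ratio (total parts = 4):
  red: 281 × 1/4 = 70.25
  pink: 281 × 2/4 = 140.5
  white: 281 × 1/4 = 70.25
χ² = Σ (O − E)² / E
  red: (73 − 70.25)² / 70.25 = 0.1077
  pink: (146 − 140.5)² / 140.5 = 0.2153
  white: (62 − 70.25)² / 70.25 = 0.9689
χ² = 0.1077 + 0.2153 + 0.9689 = 1.2919 ≈ 1.292

1.292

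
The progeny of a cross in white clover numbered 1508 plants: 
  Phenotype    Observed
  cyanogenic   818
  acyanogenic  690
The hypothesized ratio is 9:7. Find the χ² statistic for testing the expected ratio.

2.466

Expected counts for N = 1508 under a 9:7 ratio (total parts = 16):
  cyanogenic: 1508 × 9/16 = 848.25
  acyanogenic: 1508 × 7/16 = 659.75
χ² = Σ (O − E)² / E
  cyanogenic: (818 − 848.25)² / 848.25 = 1.0788
  acyanogenic: (690 − 659.75)² / 659.75 = 1.3870
χ² = 1.0788 + 1.3870 = 2.4658 ≈ 2.466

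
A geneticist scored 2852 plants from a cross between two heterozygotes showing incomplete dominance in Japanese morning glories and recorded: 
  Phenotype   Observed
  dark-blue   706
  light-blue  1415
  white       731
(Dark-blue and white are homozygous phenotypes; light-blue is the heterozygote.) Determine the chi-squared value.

0.608

With incomplete dominance, a heterozygote × heterozygote cross gives a 1:2:1 phenotypic ratio.
Expected counts for N = 2852 under a 1:2:1 ratio (total parts = 4):
  dark-blue: 2852 × 1/4 = 713
  light-blue: 2852 × 2/4 = 1426
  white: 2852 × 1/4 = 713
χ² = Σ (O − E)² / E
  dark-blue: (706 − 713)² / 713 = 0.0687
  light-blue: (1415 − 1426)² / 1426 = 0.0849
  white: (731 − 713)² / 713 = 0.4544
χ² = 0.0687 + 0.0849 + 0.4544 = 0.608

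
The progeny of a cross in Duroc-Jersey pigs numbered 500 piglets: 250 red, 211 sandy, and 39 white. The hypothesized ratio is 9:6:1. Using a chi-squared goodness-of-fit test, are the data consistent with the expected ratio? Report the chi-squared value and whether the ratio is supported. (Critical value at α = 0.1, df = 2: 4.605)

8.340; not consistent

Total ratio parts = 16. Expected numbers out of 500:
  red: 500 × 9/16 = 281.25
  sandy: 500 × 6/16 = 187.5
  white: 500 × 1/16 = 31.25
χ² = Σ (O − E)² / E
  red: (250 − 281.25)² / 281.25 = 3.4722
  sandy: (211 − 187.5)² / 187.5 = 2.9453
  white: (39 − 31.25)² / 31.25 = 1.9220
χ² = 3.4722 + 2.9453 + 1.9220 = 8.3395 ≈ 8.340
Degrees of freedom = 3 − 1 = 2; critical value at α = 0.1 is 4.605.
Since 8.340 > 4.605, we reject the null hypothesis — the data do not fit the 9:6:1 ratio.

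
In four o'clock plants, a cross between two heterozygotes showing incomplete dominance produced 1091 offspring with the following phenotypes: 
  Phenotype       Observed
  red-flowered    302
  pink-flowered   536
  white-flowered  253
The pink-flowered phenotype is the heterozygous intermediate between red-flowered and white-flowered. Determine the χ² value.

4.732

With incomplete dominance, a heterozygote × heterozygote cross gives a 1:2:1 phenotypic ratio.
The 1:2:1 ratio has 4 parts, so with N = 1091 the expected counts are:
  red-flowered: 1091 × 1/4 = 272.75
  pink-flowered: 1091 × 2/4 = 545.5
  white-flowered: 1091 × 1/4 = 272.75
χ² = Σ (O − E)² / E
  red-flowered: (302 − 272.75)² / 272.75 = 3.1368
  pink-flowered: (536 − 545.5)² / 545.5 = 0.1654
  white-flowered: (253 − 272.75)² / 272.75 = 1.4301
χ² = 3.1368 + 0.1654 + 1.4301 = 4.7323 ≈ 4.732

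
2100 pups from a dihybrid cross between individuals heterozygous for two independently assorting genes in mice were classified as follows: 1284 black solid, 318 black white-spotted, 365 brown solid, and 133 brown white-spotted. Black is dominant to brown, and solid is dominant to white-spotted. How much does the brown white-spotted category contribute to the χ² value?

A dihybrid F₂ with independent assortment and complete dominance at both loci gives a 9:3:3:1 phenotypic ratio.
The 9:3:3:1 ratio has 16 parts, so with N = 2100 the expected counts are:
  black solid: 2100 × 9/16 = 1181.25
  black white-spotted: 2100 × 3/16 = 393.75
  brown solid: 2100 × 3/16 = 393.75
  brown white-spotted: 2100 × 1/16 = 131.25
Contribution of brown white-spotted: (133 − 131.25)² / 131.25 = 0.0233

0.023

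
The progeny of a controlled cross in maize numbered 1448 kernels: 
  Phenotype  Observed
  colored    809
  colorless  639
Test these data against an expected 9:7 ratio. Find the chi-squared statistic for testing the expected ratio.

0.085

Expected counts for N = 1448 under a 9:7 ratio (total parts = 16):
  colored: 1448 × 9/16 = 814.5
  colorless: 1448 × 7/16 = 633.5
χ² = Σ (O − E)² / E
  colored: (809 − 814.5)² / 814.5 = 0.0371
  colorless: (639 − 633.5)² / 633.5 = 0.0478
χ² = 0.0371 + 0.0478 = 0.0849 ≈ 0.085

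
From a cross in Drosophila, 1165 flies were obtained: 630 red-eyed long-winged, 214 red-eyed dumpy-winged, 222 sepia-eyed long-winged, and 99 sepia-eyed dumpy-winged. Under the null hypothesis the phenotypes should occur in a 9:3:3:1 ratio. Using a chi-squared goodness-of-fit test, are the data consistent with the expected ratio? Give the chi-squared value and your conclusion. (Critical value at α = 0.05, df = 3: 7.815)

10.544; not consistent

Total ratio parts = 16. Expected numbers out of 1165:
  red-eyed long-winged: 1165 × 9/16 = 655.3125
  red-eyed dumpy-winged: 1165 × 3/16 = 218.4375
  sepia-eyed long-winged: 1165 × 3/16 = 218.4375
  sepia-eyed dumpy-winged: 1165 × 1/16 = 72.8125
χ² = Σ (O − E)² / E
  red-eyed long-winged: (630 − 655.3125)² / 655.3125 = 0.9777
  red-eyed dumpy-winged: (214 − 218.4375)² / 218.4375 = 0.0901
  sepia-eyed long-winged: (222 − 218.4375)² / 218.4375 = 0.0581
  sepia-eyed dumpy-winged: (99 − 72.8125)² / 72.8125 = 9.4185
χ² = 0.9777 + 0.0901 + 0.0581 + 9.4185 = 10.5444 ≈ 10.544
Degrees of freedom = 4 − 1 = 3; critical value at α = 0.05 is 7.815.
Since 10.544 > 7.815, we reject the null hypothesis — the data do not fit the 9:3:3:1 ratio.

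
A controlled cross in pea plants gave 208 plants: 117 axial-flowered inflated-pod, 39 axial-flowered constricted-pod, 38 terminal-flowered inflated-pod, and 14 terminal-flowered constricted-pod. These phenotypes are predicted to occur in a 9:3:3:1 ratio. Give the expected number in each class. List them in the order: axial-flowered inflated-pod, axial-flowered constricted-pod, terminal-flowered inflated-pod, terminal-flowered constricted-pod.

117, 39, 39, 13

The 9:3:3:1 ratio has 16 parts, so with N = 208 the expected counts are:
  axial-flowered inflated-pod: 208 × 9/16 = 117
  axial-flowered constricted-pod: 208 × 3/16 = 39
  terminal-flowered inflated-pod: 208 × 3/16 = 39
  terminal-flowered constricted-pod: 208 × 1/16 = 13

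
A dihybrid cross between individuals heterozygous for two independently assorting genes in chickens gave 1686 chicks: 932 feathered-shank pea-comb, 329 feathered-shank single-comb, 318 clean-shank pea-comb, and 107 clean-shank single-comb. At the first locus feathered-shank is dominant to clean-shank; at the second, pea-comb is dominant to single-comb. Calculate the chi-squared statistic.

A dihybrid F₂ with independent assortment and complete dominance at both loci gives a 9:3:3:1 phenotypic ratio.
Total ratio parts = 16. Expected numbers out of 1686:
  feathered-shank pea-comb: 1686 × 9/16 = 948.375
  feathered-shank single-comb: 1686 × 3/16 = 316.125
  clean-shank pea-comb: 1686 × 3/16 = 316.125
  clean-shank single-comb: 1686 × 1/16 = 105.375
χ² = Σ (O − E)² / E
  feathered-shank pea-comb: (932 − 948.375)² / 948.375 = 0.2827
  feathered-shank single-comb: (329 − 316.125)² / 316.125 = 0.5244
  clean-shank pea-comb: (318 − 316.125)² / 316.125 = 0.0111
  clean-shank single-comb: (107 − 105.375)² / 105.375 = 0.0251
χ² = 0.2827 + 0.5244 + 0.0111 + 0.0251 = 0.8433 ≈ 0.843

0.843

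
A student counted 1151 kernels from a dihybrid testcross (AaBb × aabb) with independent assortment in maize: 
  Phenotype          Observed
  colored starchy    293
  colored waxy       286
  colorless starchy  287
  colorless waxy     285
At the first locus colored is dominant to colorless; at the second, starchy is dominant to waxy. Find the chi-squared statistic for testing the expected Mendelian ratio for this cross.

A dihybrid testcross with independent assortment gives a 1:1:1:1 ratio.
Expected counts for N = 1151 under a 1:1:1:1 ratio (total parts = 4):
  colored starchy: 1151 × 1/4 = 287.75
  colored waxy: 1151 × 1/4 = 287.75
  colorless starchy: 1151 × 1/4 = 287.75
  colorless waxy: 1151 × 1/4 = 287.75
χ² = Σ (O − E)² / E
  colored starchy: (293 − 287.75)² / 287.75 = 0.0958
  colored waxy: (286 − 287.75)² / 287.75 = 0.0106
  colorless starchy: (287 − 287.75)² / 287.75 = 0.0020
  colorless waxy: (285 − 287.75)² / 287.75 = 0.0263
χ² = 0.0958 + 0.0106 + 0.0020 + 0.0263 = 0.1347 ≈ 0.135

0.135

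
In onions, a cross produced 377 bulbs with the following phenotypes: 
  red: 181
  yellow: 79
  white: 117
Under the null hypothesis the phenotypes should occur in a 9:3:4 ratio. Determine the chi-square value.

11.019

The 9:3:4 ratio has 16 parts, so with N = 377 the expected counts are:
  red: 377 × 9/16 = 212.0625
  yellow: 377 × 3/16 = 70.6875
  white: 377 × 4/16 = 94.25
χ² = Σ (O − E)² / E
  red: (181 − 212.0625)² / 212.0625 = 4.5500
  yellow: (79 − 70.6875)² / 70.6875 = 0.9775
  white: (117 − 94.25)² / 94.25 = 5.4914
χ² = 4.5500 + 0.9775 + 5.4914 = 11.0189 ≈ 11.019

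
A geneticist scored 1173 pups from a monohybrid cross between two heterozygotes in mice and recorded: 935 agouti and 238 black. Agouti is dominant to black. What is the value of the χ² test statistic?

For a monohybrid cross between heterozygotes with complete dominance, the expected phenotypic ratio is 3:1.
The 3:1 ratio has 4 parts, so with N = 1173 the expected counts are:
  agouti: 1173 × 3/4 = 879.75
  black: 1173 × 1/4 = 293.25
χ² = Σ (O − E)² / E
  agouti: (935 − 879.75)² / 879.75 = 3.4698
  black: (238 − 293.25)² / 293.25 = 10.4094
χ² = 3.4698 + 10.4094 = 13.8792 ≈ 13.879

13.879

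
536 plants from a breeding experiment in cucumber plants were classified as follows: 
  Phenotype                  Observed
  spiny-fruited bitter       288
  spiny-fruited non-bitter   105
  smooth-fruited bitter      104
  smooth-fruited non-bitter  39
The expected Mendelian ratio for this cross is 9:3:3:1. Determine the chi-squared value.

Under the 9:3:3:1 hypothesis (Σ ratio = 16, N = 536):
  spiny-fruited bitter: 536 × 9/16 = 301.5
  spiny-fruited non-bitter: 536 × 3/16 = 100.5
  smooth-fruited bitter: 536 × 3/16 = 100.5
  smooth-fruited non-bitter: 536 × 1/16 = 33.5
χ² = Σ (O − E)² / E
  spiny-fruited bitter: (288 − 301.5)² / 301.5 = 0.6045
  spiny-fruited non-bitter: (105 − 100.5)² / 100.5 = 0.2015
  smooth-fruited bitter: (104 − 100.5)² / 100.5 = 0.1219
  smooth-fruited non-bitter: (39 − 33.5)² / 33.5 = 0.9030
χ² = 0.6045 + 0.2015 + 0.1219 + 0.9030 = 1.8309 ≈ 1.831

1.831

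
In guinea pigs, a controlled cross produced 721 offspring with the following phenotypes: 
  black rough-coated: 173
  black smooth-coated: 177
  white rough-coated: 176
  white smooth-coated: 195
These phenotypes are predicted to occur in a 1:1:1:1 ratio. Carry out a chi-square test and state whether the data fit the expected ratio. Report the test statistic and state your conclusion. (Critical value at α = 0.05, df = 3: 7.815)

1.657; consistent

Expected counts for N = 721 under a 1:1:1:1 ratio (total parts = 4):
  black rough-coated: 721 × 1/4 = 180.25
  black smooth-coated: 721 × 1/4 = 180.25
  white rough-coated: 721 × 1/4 = 180.25
  white smooth-coated: 721 × 1/4 = 180.25
χ² = Σ (O − E)² / E
  black rough-coated: (173 − 180.25)² / 180.25 = 0.2916
  black smooth-coated: (177 − 180.25)² / 180.25 = 0.0586
  white rough-coated: (176 − 180.25)² / 180.25 = 0.1002
  white smooth-coated: (195 − 180.25)² / 180.25 = 1.2070
χ² = 0.2916 + 0.0586 + 0.1002 + 1.2070 = 1.6574 ≈ 1.657
Degrees of freedom = 4 − 1 = 3; critical value at α = 0.05 is 7.815.
Since 1.657 < 7.815, we fail to reject the null hypothesis — the data are consistent with the 1:1:1:1 ratio.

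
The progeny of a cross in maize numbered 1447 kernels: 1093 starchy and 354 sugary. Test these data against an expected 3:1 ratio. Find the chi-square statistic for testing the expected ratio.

0.221

Under the 3:1 hypothesis (Σ ratio = 4, N = 1447):
  starchy: 1447 × 3/4 = 1085.25
  sugary: 1447 × 1/4 = 361.75
χ² = Σ (O − E)² / E
  starchy: (1093 − 1085.25)² / 1085.25 = 0.0553
  sugary: (354 − 361.75)² / 361.75 = 0.1660
χ² = 0.0553 + 0.1660 = 0.2213 ≈ 0.221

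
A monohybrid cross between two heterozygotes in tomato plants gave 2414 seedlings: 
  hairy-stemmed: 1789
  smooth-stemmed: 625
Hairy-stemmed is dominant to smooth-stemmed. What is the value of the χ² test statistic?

1.021

For a monohybrid cross between heterozygotes with complete dominance, the expected phenotypic ratio is 3:1.
Total ratio parts = 4. Expected numbers out of 2414:
  hairy-stemmed: 2414 × 3/4 = 1810.5
  smooth-stemmed: 2414 × 1/4 = 603.5
χ² = Σ (O − E)² / E
  hairy-stemmed: (1789 − 1810.5)² / 1810.5 = 0.2553
  smooth-stemmed: (625 − 603.5)² / 603.5 = 0.7659
χ² = 0.2553 + 0.7659 = 1.0212 ≈ 1.021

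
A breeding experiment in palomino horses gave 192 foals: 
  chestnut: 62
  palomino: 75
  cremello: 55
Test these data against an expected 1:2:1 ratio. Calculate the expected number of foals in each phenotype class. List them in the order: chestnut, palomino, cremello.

48, 96, 48

Under the 1:2:1 hypothesis (Σ ratio = 4, N = 192):
  chestnut: 192 × 1/4 = 48
  palomino: 192 × 2/4 = 96
  cremello: 192 × 1/4 = 48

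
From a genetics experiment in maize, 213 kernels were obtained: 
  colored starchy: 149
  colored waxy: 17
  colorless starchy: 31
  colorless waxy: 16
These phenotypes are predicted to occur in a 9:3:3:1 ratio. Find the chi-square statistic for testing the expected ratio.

The 9:3:3:1 ratio has 16 parts, so with N = 213 the expected counts are:
  colored starchy: 213 × 9/16 = 119.8125
  colored waxy: 213 × 3/16 = 39.9375
  colorless starchy: 213 × 3/16 = 39.9375
  colorless waxy: 213 × 1/16 = 13.3125
χ² = Σ (O − E)² / E
  colored starchy: (149 − 119.8125)² / 119.8125 = 7.1104
  colored waxy: (17 − 39.9375)² / 39.9375 = 13.1738
  colorless starchy: (31 − 39.9375)² / 39.9375 = 2.0001
  colorless waxy: (16 − 13.3125)² / 13.3125 = 0.5425
χ² = 7.1104 + 13.1738 + 2.0001 + 0.5425 = 22.8268 ≈ 22.827

22.827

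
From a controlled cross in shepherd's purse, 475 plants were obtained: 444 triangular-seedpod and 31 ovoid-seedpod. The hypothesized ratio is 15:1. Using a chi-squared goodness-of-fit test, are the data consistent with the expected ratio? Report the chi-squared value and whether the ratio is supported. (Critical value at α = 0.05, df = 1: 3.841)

0.062; consistent

Expected counts for N = 475 under a 15:1 ratio (total parts = 16):
  triangular-seedpod: 475 × 15/16 = 445.3125
  ovoid-seedpod: 475 × 1/16 = 29.6875
χ² = Σ (O − E)² / E
  triangular-seedpod: (444 − 445.3125)² / 445.3125 = 0.0039
  ovoid-seedpod: (31 − 29.6875)² / 29.6875 = 0.0580
χ² = 0.0039 + 0.0580 = 0.0619 ≈ 0.062
Degrees of freedom = 2 − 1 = 1; critical value at α = 0.05 is 3.841.
Since 0.062 < 3.841, we fail to reject the null hypothesis — the data are consistent with the 15:1 ratio.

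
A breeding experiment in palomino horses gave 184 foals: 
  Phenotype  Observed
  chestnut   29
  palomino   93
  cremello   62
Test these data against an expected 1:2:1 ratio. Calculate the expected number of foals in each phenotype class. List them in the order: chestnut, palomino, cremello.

46, 92, 46

Expected counts for N = 184 under a 1:2:1 ratio (total parts = 4):
  chestnut: 184 × 1/4 = 46
  palomino: 184 × 2/4 = 92
  cremello: 184 × 1/4 = 46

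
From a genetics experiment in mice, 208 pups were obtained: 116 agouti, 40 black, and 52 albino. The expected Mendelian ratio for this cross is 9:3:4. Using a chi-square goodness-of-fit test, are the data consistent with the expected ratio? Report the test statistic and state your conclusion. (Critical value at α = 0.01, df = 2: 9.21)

0.034; consistent

Expected counts for N = 208 under a 9:3:4 ratio (total parts = 16):
  agouti: 208 × 9/16 = 117
  black: 208 × 3/16 = 39
  albino: 208 × 4/16 = 52
χ² = Σ (O − E)² / E
  agouti: (116 − 117)² / 117 = 0.0085
  black: (40 − 39)² / 39 = 0.0256
  albino: (52 − 52)² / 52 = 0.0000
χ² = 0.0085 + 0.0256 + 0.0000 = 0.0341 ≈ 0.034
Degrees of freedom = 3 − 1 = 2; critical value at α = 0.01 is 9.21.
Since 0.034 < 9.21, we fail to reject the null hypothesis — the data are consistent with the 9:3:4 ratio.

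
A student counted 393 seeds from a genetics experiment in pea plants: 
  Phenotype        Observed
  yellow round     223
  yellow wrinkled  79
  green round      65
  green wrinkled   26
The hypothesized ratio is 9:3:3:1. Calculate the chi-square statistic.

1.508

Expected counts for N = 393 under a 9:3:3:1 ratio (total parts = 16):
  yellow round: 393 × 9/16 = 221.0625
  yellow wrinkled: 393 × 3/16 = 73.6875
  green round: 393 × 3/16 = 73.6875
  green wrinkled: 393 × 1/16 = 24.5625
χ² = Σ (O − E)² / E
  yellow round: (223 − 221.0625)² / 221.0625 = 0.0170
  yellow wrinkled: (79 − 73.6875)² / 73.6875 = 0.3830
  green round: (65 − 73.6875)² / 73.6875 = 1.0242
  green wrinkled: (26 − 24.5625)² / 24.5625 = 0.0841
χ² = 0.0170 + 0.3830 + 1.0242 + 0.0841 = 1.5083 ≈ 1.508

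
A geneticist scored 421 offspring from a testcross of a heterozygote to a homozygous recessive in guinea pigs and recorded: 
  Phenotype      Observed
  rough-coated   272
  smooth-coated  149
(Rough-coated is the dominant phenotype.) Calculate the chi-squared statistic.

35.936

A testcross of a heterozygote (Aa × aa) gives a 1:1 phenotypic ratio.
Under the 1:1 hypothesis (Σ ratio = 2, N = 421):
  rough-coated: 421 × 1/2 = 210.5
  smooth-coated: 421 × 1/2 = 210.5
χ² = Σ (O − E)² / E
  rough-coated: (272 − 210.5)² / 210.5 = 17.9679
  smooth-coated: (149 − 210.5)² / 210.5 = 17.9679
χ² = 17.9679 + 17.9679 = 35.9358 ≈ 35.936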